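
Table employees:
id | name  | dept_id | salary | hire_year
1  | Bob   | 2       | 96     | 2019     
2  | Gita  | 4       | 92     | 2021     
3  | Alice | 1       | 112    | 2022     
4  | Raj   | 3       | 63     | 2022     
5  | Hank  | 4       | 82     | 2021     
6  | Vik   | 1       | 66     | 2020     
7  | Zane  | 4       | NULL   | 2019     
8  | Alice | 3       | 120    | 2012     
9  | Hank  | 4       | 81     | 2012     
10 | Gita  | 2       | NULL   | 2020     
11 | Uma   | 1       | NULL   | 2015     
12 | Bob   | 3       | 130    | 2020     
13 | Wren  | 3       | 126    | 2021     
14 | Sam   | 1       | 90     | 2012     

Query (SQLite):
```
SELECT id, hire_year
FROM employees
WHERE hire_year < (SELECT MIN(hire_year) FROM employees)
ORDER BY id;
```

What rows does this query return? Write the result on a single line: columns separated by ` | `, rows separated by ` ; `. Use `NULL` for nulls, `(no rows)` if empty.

(no rows)

Scalar subquery: MIN(hire_year) over all employees rows = 2012.
Keep rows where hire_year < that value.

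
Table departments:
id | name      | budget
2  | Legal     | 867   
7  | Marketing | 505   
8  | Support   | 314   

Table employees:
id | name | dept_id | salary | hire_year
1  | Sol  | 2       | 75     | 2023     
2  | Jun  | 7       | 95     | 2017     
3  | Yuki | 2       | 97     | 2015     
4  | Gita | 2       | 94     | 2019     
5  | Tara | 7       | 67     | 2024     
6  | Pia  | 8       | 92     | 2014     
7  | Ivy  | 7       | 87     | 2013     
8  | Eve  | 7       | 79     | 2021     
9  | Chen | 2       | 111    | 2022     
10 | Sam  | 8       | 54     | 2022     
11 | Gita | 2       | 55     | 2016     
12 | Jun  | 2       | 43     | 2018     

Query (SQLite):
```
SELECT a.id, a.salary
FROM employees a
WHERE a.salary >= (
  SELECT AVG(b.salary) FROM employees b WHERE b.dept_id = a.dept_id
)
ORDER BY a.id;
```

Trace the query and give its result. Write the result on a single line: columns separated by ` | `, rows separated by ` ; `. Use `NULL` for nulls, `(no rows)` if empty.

2 | 95 ; 3 | 97 ; 4 | 94 ; 6 | 92 ; 7 | 87 ; 9 | 111

For each employees row a, compute AVG(salary) over rows sharing a.dept_id.
Keep row a if a.salary >= that per-group AVG.
  dept_id=2: AVG(salary) = 79.166667
  dept_id=7: AVG(salary) = 82.0
  dept_id=8: AVG(salary) = 73.0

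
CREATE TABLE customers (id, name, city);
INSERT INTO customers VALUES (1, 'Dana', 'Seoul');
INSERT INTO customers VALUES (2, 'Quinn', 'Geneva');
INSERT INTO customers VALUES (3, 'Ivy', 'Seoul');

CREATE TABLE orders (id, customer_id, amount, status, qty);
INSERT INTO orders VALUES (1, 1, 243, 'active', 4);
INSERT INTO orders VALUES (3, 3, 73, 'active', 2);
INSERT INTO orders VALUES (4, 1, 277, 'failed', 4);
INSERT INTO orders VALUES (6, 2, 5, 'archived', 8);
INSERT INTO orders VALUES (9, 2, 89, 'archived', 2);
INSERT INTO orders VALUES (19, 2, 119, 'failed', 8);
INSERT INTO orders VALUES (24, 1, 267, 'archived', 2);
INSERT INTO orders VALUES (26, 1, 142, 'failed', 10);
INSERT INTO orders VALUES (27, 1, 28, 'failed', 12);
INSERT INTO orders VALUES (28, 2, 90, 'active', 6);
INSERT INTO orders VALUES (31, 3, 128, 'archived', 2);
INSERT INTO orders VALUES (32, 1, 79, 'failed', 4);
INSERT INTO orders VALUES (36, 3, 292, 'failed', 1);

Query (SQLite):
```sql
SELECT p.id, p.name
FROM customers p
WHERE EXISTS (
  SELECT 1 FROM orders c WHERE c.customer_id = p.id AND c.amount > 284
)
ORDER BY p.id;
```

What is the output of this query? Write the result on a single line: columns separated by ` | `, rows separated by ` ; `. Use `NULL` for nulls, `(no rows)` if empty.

3 | Ivy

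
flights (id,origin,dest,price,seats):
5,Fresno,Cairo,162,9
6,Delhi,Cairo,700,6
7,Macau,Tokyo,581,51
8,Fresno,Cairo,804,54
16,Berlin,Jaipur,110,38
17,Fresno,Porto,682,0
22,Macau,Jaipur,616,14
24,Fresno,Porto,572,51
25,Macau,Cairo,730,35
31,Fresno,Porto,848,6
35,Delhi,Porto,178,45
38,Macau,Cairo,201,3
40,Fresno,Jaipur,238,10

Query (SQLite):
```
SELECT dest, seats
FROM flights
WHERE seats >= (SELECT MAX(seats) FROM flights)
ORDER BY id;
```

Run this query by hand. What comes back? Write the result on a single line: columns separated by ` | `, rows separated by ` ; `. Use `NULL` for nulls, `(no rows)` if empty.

Cairo | 54

Scalar subquery: MAX(seats) over all flights rows = 54.
Keep rows where seats >= that value.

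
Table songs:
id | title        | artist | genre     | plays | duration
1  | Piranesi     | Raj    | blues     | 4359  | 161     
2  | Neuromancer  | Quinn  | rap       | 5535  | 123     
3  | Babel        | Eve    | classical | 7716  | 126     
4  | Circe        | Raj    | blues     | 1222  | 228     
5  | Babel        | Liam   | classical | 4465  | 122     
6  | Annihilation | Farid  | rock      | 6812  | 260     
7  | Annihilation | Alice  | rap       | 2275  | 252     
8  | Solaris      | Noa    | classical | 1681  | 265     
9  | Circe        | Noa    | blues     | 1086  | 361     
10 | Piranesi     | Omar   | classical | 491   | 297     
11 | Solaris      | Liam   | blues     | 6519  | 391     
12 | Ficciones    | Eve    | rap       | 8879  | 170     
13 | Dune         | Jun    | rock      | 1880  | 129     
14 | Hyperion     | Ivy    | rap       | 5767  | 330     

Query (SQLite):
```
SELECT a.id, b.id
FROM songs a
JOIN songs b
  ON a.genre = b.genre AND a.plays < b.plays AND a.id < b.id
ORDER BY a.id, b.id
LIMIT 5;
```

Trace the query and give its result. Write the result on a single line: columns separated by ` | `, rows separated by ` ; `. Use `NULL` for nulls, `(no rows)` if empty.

Pairs (a,b) with same genre, a.plays < b.plays, a.id < b.id.
genre groups: blues:{1,4,9,11} classical:{3,5,8,10} rap:{2,7,12,14} rock:{6,13}
Ordered by (a.id, b.id); first 5.

1 | 11 ; 2 | 12 ; 2 | 14 ; 4 | 11 ; 7 | 12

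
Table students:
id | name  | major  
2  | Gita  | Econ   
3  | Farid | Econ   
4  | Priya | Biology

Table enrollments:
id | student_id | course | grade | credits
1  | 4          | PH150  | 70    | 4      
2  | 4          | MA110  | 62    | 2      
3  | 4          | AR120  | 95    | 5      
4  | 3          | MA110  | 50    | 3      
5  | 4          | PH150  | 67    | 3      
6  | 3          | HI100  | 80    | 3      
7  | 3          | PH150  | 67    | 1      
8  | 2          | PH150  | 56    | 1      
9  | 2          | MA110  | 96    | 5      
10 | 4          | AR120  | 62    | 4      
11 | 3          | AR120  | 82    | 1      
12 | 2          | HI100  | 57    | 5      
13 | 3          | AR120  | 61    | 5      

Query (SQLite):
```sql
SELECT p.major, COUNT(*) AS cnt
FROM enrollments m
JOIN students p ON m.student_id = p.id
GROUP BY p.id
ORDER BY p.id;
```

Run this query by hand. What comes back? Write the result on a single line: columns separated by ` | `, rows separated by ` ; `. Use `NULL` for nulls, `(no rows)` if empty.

Econ | 3 ; Econ | 5 ; Biology | 5

Join each enrollments row to its students via student_id.
Group joined rows by students.id; compute COUNT(*) per group.
  2: ids {8, 9, 12} → COUNT(*)=3
  3: ids {4, 6, 7, 11, 13} → COUNT(*)=5
  4: ids {1, 2, 3, 5, 10} → COUNT(*)=5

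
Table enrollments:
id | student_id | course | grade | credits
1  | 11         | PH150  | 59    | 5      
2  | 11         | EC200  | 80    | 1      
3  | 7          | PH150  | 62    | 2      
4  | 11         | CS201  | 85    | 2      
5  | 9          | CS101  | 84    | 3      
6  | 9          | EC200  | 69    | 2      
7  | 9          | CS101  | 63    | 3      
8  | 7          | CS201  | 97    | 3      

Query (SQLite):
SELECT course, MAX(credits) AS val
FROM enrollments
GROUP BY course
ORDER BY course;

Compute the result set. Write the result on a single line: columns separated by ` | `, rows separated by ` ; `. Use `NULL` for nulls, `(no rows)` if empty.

Partition enrollments by course; compute MAX(credits) within each group.
  CS101: ids {5, 7} → MAX(credits)=3
  CS201: ids {4, 8} → MAX(credits)=3
  EC200: ids {2, 6} → MAX(credits)=2
  PH150: ids {1, 3} → MAX(credits)=5

CS101 | 3 ; CS201 | 3 ; EC200 | 2 ; PH150 | 5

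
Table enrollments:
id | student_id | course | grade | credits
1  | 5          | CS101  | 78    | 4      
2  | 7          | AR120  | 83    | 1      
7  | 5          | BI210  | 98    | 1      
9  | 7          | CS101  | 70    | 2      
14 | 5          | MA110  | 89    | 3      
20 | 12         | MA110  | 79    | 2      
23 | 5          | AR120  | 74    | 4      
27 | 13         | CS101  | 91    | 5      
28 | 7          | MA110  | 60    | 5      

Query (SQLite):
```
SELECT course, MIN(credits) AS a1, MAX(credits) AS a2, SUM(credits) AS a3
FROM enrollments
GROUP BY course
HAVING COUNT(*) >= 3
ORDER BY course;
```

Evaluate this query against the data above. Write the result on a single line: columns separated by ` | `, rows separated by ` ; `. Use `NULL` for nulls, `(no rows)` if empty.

Group enrollments by course.
Per group compute: MIN(credits), MAX(credits), SUM(credits).
HAVING: drop groups with fewer than 3 rows.
  AR120: ids {2, 23} → MIN(credits)=1, MAX(credits)=4, SUM(credits)=5
  BI210: ids {7} → MIN(credits)=1, MAX(credits)=1, SUM(credits)=1
  CS101: ids {1, 9, 27} → MIN(credits)=2, MAX(credits)=5, SUM(credits)=11
  MA110: ids {14, 20, 28} → MIN(credits)=2, MAX(credits)=5, SUM(credits)=10

CS101 | 2 | 5 | 11 ; MA110 | 2 | 5 | 10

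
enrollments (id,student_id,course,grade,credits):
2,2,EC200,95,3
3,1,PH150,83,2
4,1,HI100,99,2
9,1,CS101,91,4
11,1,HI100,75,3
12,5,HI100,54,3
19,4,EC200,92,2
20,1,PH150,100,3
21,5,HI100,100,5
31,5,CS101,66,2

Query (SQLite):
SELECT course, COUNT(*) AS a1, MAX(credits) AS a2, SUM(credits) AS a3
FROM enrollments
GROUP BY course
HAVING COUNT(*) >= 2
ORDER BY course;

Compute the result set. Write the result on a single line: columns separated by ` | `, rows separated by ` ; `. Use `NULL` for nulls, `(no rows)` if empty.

Group enrollments by course.
Per group compute: COUNT(*), MAX(credits), SUM(credits).
HAVING: drop groups with fewer than 2 rows.
  CS101: ids {9, 31} → COUNT(*)=2, MAX(credits)=4, SUM(credits)=6
  EC200: ids {2, 19} → COUNT(*)=2, MAX(credits)=3, SUM(credits)=5
  HI100: ids {4, 11, 12, 21} → COUNT(*)=4, MAX(credits)=5, SUM(credits)=13
  PH150: ids {3, 20} → COUNT(*)=2, MAX(credits)=3, SUM(credits)=5

CS101 | 2 | 4 | 6 ; EC200 | 2 | 3 | 5 ; HI100 | 4 | 5 | 13 ; PH150 | 2 | 3 | 5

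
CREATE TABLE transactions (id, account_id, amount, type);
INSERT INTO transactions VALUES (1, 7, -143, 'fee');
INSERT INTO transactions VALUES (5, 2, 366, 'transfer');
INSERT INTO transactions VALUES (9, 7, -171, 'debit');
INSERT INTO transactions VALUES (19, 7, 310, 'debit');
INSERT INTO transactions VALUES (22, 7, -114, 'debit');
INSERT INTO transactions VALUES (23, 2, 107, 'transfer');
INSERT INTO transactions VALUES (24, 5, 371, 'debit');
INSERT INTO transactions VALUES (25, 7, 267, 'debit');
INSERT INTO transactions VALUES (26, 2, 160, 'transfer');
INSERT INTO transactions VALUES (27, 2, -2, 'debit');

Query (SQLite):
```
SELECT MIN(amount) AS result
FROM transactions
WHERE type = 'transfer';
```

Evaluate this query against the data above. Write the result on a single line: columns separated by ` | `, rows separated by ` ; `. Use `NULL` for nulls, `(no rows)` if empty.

107

Rows where type='transfer' → amount values: [366, 107, 160].
MIN of non-NULL values = 107.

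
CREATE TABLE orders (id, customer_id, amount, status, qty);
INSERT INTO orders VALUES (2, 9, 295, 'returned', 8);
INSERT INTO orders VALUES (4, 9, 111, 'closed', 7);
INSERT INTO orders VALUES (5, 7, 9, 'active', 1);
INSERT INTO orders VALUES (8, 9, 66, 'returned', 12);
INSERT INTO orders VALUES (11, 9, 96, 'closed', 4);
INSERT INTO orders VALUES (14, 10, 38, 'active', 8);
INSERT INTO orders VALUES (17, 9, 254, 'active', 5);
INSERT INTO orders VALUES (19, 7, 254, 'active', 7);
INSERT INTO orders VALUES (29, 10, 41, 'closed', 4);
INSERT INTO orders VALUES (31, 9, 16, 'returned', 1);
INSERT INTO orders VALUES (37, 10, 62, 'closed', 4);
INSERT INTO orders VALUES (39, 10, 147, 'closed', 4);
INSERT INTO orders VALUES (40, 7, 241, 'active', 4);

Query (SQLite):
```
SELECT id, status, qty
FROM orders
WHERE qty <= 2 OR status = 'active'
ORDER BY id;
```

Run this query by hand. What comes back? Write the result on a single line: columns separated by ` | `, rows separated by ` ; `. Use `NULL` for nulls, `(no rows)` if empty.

5 | active | 1 ; 14 | active | 8 ; 17 | active | 5 ; 19 | active | 7 ; 31 | returned | 1 ; 40 | active | 4

qty <= 2: ids {5, 31}
status = 'active': ids {5, 14, 17, 19, 40}
Combine with OR.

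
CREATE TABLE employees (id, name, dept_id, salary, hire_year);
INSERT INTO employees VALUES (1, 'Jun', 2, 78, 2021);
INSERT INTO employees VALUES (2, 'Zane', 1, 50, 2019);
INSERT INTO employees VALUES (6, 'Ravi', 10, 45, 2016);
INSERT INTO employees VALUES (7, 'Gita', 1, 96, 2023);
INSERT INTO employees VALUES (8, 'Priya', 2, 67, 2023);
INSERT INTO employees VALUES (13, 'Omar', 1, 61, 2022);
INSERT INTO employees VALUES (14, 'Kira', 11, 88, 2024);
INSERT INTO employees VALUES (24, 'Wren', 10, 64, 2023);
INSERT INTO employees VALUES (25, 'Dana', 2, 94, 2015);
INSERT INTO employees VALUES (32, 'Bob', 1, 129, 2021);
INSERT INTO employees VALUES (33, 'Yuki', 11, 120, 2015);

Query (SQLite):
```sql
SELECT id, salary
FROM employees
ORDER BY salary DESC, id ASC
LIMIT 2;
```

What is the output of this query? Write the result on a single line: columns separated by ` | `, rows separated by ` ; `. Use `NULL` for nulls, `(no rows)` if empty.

Sort by salary desc, tiebreak id asc: (129, id=32), (120, id=33), (96, id=7), (94, id=25), (88, id=14) …. Take first 2.

32 | 129 ; 33 | 120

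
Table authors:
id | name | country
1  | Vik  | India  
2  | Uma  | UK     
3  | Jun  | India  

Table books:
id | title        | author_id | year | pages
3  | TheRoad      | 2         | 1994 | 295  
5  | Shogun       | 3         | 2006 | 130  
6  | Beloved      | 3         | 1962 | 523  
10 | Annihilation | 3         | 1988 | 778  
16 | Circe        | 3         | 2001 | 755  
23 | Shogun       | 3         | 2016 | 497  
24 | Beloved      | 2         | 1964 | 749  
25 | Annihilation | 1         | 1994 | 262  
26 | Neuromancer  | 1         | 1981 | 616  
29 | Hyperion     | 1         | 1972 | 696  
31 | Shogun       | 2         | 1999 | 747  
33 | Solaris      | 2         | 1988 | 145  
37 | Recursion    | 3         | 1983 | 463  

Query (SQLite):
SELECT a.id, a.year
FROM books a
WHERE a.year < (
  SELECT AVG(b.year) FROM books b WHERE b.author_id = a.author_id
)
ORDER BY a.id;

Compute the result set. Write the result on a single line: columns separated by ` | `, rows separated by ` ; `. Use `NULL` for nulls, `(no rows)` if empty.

For each books row a, compute AVG(year) over rows sharing a.author_id.
Keep row a if a.year < that per-group AVG.
  author_id=1: AVG(year) = 1982.333333
  author_id=2: AVG(year) = 1986.25
  author_id=3: AVG(year) = 1992.666667

6 | 1962 ; 10 | 1988 ; 24 | 1964 ; 26 | 1981 ; 29 | 1972 ; 37 | 1983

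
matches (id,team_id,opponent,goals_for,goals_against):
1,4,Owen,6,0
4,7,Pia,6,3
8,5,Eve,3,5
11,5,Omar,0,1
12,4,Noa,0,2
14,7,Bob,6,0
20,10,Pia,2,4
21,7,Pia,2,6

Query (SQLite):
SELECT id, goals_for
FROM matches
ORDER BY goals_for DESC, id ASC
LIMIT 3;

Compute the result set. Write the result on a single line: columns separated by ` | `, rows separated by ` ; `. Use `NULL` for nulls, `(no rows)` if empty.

Sort by goals_for desc, tiebreak id asc: (6, id=1), (6, id=4), (6, id=14), (3, id=8), (2, id=20), (2, id=21) …. Take first 3.

1 | 6 ; 4 | 6 ; 14 | 6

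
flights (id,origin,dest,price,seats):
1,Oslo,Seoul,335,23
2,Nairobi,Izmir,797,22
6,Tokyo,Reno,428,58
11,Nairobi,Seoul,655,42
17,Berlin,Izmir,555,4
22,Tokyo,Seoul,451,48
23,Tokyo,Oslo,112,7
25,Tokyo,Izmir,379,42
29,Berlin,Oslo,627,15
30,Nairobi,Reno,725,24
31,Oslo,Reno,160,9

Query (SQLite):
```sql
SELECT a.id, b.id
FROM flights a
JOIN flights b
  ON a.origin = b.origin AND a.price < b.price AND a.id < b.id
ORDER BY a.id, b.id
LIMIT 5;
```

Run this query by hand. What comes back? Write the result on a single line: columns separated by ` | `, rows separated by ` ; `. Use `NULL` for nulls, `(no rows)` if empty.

6 | 22 ; 11 | 30 ; 17 | 29 ; 23 | 25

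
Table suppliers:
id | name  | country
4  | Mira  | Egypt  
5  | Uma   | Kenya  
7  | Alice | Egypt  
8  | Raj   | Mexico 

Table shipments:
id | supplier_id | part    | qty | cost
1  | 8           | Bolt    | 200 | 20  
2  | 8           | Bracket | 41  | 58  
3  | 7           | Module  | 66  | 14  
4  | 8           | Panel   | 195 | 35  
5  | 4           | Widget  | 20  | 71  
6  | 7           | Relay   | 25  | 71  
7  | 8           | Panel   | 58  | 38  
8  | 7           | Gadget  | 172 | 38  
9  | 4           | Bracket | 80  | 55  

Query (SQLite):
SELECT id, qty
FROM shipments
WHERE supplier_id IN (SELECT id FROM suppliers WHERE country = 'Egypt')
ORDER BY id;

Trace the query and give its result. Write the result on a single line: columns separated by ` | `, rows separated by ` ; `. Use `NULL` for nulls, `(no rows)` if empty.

Inner query: suppliers.id where country = 'Egypt'.
Outer: keep shipments rows whose supplier_id is in that set.
Inner query → {4, 7}

3 | 66 ; 5 | 20 ; 6 | 25 ; 8 | 172 ; 9 | 80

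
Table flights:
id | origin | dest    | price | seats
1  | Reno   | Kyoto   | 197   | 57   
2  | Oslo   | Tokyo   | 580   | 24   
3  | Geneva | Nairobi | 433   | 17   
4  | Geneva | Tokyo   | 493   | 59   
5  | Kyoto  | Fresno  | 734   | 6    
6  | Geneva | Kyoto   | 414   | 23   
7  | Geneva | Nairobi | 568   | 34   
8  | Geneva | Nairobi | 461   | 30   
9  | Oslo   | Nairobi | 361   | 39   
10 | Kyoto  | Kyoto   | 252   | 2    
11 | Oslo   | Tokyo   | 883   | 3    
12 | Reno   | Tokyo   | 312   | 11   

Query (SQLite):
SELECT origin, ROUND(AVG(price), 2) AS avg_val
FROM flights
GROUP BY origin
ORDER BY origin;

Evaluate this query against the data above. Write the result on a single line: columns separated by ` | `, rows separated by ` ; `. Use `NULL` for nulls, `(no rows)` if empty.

Geneva | 473.8 ; Kyoto | 493 ; Oslo | 608 ; Reno | 254.5

Partition flights by origin; compute ROUND(AVG(price), 2) within each group.
  Geneva: ids {3, 4, 6, 7, 8} → ROUND(AVG(price), 2)=473.8
  Kyoto: ids {5, 10} → ROUND(AVG(price), 2)=493
  Oslo: ids {2, 9, 11} → ROUND(AVG(price), 2)=608
  Reno: ids {1, 12} → ROUND(AVG(price), 2)=254.5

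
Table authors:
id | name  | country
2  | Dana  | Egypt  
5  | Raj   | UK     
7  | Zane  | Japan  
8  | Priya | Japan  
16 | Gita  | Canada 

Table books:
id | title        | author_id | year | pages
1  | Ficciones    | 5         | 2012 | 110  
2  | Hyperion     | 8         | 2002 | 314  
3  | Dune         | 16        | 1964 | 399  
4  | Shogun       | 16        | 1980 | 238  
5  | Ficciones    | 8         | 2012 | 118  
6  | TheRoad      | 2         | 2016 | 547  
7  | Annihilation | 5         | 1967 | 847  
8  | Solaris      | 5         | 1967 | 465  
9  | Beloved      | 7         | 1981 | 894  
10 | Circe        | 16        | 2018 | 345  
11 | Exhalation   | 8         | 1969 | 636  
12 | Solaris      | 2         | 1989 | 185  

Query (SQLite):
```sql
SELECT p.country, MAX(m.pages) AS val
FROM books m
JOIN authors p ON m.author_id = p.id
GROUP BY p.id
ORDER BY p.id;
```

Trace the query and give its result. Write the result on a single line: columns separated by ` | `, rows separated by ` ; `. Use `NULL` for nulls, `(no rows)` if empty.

Egypt | 547 ; UK | 847 ; Japan | 894 ; Japan | 636 ; Canada | 399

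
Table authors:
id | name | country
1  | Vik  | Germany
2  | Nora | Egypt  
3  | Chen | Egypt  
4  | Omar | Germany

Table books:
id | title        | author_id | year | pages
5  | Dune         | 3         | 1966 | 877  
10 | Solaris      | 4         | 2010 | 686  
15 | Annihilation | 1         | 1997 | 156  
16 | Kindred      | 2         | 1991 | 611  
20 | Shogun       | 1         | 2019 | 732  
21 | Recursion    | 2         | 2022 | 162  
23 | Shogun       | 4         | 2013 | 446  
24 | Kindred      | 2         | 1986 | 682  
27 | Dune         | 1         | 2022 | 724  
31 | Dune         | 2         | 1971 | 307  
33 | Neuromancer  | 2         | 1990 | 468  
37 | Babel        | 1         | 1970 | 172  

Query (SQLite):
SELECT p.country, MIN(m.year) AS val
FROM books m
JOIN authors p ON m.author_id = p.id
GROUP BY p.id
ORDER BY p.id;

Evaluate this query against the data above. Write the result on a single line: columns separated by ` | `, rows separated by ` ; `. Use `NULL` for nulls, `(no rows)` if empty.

Germany | 1970 ; Egypt | 1971 ; Egypt | 1966 ; Germany | 2010

Join each books row to its authors via author_id.
Group joined rows by authors.id; compute MIN(m.year) per group.
  1: ids {15, 20, 27, 37} → MIN(m.year)=1970
  2: ids {16, 21, 24, 31, 33} → MIN(m.year)=1971
  3: ids {5} → MIN(m.year)=1966
  4: ids {10, 23} → MIN(m.year)=2010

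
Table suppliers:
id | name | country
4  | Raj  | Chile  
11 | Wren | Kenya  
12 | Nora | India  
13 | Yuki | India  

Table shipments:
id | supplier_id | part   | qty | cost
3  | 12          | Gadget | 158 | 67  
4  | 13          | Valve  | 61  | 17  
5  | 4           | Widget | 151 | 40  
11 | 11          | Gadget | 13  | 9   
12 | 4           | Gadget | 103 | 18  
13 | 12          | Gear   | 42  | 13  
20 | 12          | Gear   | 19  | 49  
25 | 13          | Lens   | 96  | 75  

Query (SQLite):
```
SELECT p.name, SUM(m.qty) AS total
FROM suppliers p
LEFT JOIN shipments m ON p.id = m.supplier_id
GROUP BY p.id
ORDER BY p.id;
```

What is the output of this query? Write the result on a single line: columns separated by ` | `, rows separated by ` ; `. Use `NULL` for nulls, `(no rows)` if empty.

LEFT JOIN keeps every suppliers row; unmatched ones get NULL for shipments columns.
Group by suppliers.id and compute SUM(m.qty). SUM over an all-NULL group is NULL.
  4: ids {5, 12} → SUM(m.qty)=254
  11: ids {11} → SUM(m.qty)=13
  12: ids {3, 13, 20} → SUM(m.qty)=219
  13: ids {4, 25} → SUM(m.qty)=157

Raj | 254 ; Wren | 13 ; Nora | 219 ; Yuki | 157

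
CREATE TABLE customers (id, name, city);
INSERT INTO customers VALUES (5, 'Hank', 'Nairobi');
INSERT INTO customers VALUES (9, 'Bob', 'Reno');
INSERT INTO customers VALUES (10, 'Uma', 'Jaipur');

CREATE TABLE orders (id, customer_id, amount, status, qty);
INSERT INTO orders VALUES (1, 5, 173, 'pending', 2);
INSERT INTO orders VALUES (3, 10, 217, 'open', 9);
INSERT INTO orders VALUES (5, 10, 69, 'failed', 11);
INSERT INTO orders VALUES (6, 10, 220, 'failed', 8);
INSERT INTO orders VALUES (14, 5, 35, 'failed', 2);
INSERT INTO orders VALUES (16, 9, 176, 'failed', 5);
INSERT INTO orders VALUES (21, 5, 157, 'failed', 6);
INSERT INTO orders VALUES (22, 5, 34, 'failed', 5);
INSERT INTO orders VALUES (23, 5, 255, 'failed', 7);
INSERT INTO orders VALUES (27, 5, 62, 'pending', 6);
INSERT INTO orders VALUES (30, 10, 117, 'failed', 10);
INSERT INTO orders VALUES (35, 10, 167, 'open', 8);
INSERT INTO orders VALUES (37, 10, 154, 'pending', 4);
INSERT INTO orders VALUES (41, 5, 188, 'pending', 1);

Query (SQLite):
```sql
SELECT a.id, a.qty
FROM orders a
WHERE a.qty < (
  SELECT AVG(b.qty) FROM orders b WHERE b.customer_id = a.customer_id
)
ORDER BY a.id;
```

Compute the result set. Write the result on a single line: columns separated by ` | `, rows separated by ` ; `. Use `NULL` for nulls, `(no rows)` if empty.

1 | 2 ; 6 | 8 ; 14 | 2 ; 35 | 8 ; 37 | 4 ; 41 | 1

For each orders row a, compute AVG(qty) over rows sharing a.customer_id.
Keep row a if a.qty < that per-group AVG.
  customer_id=5: AVG(qty) = 4.142857
  customer_id=9: AVG(qty) = 5.0
  customer_id=10: AVG(qty) = 8.333333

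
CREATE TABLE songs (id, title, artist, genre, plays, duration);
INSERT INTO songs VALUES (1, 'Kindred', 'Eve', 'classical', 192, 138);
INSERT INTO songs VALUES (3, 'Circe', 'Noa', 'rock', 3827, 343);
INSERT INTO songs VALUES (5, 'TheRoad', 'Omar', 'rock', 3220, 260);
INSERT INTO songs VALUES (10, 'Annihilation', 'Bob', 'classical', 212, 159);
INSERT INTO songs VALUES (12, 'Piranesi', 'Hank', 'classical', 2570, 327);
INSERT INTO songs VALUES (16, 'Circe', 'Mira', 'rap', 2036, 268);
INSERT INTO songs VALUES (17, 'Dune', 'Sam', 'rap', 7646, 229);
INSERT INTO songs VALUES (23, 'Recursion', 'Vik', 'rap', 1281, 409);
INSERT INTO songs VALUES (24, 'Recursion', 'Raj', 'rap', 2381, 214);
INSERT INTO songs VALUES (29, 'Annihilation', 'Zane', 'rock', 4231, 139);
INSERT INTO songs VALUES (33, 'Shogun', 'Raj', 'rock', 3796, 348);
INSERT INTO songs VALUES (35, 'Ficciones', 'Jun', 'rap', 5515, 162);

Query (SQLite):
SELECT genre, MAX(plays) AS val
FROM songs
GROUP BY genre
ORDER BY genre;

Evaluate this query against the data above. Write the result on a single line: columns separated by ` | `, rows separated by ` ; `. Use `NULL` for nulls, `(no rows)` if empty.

Partition songs by genre; compute MAX(plays) within each group.
  classical: ids {1, 10, 12} → MAX(plays)=2570
  rap: ids {16, 17, 23, 24, 35} → MAX(plays)=7646
  rock: ids {3, 5, 29, 33} → MAX(plays)=4231

classical | 2570 ; rap | 7646 ; rock | 4231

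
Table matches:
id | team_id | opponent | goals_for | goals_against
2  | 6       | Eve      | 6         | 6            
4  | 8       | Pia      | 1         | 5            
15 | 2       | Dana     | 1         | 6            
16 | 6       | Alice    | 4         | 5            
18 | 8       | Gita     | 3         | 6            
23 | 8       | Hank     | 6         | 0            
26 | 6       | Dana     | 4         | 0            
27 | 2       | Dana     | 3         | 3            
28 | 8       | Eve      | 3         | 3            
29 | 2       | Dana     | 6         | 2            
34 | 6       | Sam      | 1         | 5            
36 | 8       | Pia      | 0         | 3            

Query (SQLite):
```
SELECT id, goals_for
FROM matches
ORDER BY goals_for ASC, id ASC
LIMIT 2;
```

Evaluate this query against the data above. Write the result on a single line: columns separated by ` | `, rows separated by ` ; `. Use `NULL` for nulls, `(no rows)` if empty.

Sort by goals_for asc, tiebreak id asc: (0, id=36), (1, id=4), (1, id=15), (1, id=34), (3, id=18) …. Take first 2.

36 | 0 ; 4 | 1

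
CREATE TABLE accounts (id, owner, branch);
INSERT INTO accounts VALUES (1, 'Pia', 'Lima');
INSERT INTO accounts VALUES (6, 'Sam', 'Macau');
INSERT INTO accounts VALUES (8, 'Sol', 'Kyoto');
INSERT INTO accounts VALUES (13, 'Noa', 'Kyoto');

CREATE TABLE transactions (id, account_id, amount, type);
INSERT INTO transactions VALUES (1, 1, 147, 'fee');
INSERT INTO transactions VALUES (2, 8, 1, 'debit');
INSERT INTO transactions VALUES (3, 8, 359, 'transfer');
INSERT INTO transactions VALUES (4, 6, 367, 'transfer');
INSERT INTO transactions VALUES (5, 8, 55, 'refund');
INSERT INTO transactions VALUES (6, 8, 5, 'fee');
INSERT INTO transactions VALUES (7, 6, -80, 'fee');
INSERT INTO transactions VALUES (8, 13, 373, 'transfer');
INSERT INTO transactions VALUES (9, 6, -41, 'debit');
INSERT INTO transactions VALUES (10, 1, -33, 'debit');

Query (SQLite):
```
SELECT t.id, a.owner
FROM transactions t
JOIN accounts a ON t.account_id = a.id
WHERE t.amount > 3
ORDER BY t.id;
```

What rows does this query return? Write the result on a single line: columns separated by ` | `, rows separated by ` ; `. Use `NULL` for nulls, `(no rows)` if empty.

1 | Pia ; 3 | Sol ; 4 | Sam ; 5 | Sol ; 6 | Sol ; 8 | Noa

Each transactions row matches the accounts row where account_id = accounts.id.
Then keep rows with t.amount > 3.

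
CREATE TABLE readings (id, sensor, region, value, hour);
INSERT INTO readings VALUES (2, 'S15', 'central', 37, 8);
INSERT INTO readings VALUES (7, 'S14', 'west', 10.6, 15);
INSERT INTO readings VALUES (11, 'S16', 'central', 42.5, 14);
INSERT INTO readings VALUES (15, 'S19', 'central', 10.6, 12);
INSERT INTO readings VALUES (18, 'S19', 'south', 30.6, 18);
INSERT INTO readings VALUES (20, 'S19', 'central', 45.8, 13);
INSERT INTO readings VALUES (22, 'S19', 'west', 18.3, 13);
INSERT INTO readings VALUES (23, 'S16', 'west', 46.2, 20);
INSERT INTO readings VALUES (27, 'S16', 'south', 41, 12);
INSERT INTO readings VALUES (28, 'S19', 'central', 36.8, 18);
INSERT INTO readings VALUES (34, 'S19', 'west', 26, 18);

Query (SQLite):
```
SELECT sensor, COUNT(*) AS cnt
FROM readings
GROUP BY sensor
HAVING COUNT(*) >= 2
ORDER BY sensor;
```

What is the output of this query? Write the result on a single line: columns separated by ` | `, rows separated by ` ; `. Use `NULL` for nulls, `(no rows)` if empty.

Partition readings by sensor; compute COUNT(*) within each group.
HAVING: keep groups with count ≥ 2.
  S14: ids {7} → COUNT(*)=1
  S15: ids {2} → COUNT(*)=1
  S16: ids {11, 23, 27} → COUNT(*)=3
  S19: ids {15, 18, 20, 22, 28, 34} → COUNT(*)=6

S16 | 3 ; S19 | 6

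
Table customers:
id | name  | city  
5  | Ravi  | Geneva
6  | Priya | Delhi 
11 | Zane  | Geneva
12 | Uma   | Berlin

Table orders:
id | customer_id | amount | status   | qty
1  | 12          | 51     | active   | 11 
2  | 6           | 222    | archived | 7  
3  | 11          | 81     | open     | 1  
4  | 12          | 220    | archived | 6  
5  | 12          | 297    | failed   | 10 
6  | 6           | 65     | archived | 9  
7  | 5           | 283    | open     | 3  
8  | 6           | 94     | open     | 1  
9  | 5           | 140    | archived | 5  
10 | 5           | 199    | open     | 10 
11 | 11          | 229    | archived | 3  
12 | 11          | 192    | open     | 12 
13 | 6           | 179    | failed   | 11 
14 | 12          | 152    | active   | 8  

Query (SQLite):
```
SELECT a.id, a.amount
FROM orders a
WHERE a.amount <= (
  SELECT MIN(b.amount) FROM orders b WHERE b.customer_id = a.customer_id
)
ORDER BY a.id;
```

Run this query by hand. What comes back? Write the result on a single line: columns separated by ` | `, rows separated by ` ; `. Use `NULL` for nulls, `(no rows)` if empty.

For each orders row a, compute MIN(amount) over rows sharing a.customer_id.
Keep row a if a.amount <= that per-group MIN.
  customer_id=5: MIN(amount) = 140
  customer_id=6: MIN(amount) = 65
  customer_id=11: MIN(amount) = 81
  customer_id=12: MIN(amount) = 51

1 | 51 ; 3 | 81 ; 6 | 65 ; 9 | 140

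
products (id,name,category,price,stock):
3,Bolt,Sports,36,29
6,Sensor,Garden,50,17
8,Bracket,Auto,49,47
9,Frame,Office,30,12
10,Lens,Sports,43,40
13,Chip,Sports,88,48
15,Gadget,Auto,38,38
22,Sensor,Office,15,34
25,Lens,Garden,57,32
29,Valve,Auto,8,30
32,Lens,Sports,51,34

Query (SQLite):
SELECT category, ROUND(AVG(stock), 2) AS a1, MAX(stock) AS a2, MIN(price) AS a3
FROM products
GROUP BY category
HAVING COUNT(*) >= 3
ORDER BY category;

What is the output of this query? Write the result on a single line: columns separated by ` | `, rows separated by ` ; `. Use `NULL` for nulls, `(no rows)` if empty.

Auto | 38.33 | 47 | 8 ; Sports | 37.75 | 48 | 36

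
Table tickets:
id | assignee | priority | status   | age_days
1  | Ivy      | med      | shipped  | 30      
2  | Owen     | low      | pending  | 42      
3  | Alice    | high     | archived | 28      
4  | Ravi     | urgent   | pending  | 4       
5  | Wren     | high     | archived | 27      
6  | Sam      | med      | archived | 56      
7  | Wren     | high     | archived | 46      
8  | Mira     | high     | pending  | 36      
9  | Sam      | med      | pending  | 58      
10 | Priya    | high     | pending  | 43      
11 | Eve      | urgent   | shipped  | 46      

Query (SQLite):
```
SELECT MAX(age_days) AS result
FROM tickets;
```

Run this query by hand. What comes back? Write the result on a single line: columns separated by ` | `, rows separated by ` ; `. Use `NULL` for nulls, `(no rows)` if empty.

58

All age_days values: [30, 42, 28, 4, 27, 56, 46, 36, 58, 43, 46].
MAX of non-NULL values = 58.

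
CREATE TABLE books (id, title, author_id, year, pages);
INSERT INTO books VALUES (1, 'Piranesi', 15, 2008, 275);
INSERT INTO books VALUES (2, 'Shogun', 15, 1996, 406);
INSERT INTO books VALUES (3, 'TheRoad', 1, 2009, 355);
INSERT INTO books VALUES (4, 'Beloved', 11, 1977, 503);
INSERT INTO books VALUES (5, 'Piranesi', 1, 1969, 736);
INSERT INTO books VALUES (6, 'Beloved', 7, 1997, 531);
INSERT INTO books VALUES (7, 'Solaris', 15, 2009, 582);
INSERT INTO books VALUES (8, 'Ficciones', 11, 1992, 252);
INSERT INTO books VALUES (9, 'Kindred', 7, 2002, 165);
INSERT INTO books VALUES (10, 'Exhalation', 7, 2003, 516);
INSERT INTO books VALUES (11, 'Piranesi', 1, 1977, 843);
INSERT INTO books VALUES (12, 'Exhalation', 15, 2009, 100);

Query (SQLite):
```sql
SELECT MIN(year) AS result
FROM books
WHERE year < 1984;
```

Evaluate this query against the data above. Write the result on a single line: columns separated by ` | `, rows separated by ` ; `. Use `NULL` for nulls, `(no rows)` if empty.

1969

Rows where year < 1984 → year values: [1977, 1969, 1977].
MIN of non-NULL values = 1969.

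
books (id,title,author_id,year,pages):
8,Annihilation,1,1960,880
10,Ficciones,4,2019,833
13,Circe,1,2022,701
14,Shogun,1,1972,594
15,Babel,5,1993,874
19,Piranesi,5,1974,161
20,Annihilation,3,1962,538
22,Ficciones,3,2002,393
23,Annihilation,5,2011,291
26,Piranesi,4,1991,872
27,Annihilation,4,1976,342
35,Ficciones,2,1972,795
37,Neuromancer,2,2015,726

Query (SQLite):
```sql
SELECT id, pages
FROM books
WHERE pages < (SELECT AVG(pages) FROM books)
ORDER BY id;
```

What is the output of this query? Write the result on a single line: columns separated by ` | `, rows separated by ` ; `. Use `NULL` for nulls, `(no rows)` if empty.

14 | 594 ; 19 | 161 ; 20 | 538 ; 22 | 393 ; 23 | 291 ; 27 | 342

Scalar subquery: AVG(pages) over all books rows = 615.384615 (≈; comparison uses full precision).
Keep rows where pages < that value.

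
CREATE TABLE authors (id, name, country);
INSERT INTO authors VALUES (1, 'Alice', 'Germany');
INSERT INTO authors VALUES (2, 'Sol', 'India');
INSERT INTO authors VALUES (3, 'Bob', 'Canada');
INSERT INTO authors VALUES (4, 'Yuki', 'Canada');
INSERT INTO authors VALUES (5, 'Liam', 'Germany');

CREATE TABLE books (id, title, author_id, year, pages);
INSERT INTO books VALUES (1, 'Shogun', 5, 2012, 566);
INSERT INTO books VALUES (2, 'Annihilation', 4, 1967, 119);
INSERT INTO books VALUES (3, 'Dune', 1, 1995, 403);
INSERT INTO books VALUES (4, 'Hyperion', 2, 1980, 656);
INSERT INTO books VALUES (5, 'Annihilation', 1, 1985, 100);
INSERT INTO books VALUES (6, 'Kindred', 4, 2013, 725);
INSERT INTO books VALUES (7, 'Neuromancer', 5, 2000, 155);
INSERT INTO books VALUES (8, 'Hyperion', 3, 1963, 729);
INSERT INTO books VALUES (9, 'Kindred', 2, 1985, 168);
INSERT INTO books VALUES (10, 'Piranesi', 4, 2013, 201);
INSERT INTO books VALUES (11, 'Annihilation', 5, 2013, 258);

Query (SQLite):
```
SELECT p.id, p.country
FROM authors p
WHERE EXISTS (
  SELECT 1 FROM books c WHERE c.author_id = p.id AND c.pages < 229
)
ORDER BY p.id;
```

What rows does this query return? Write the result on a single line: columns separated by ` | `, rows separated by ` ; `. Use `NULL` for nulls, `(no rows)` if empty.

1 | Germany ; 2 | India ; 4 | Canada ; 5 | Germany

For each authors row, check whether any books with matching author_id has pages < 229.
Keep rows where that is true.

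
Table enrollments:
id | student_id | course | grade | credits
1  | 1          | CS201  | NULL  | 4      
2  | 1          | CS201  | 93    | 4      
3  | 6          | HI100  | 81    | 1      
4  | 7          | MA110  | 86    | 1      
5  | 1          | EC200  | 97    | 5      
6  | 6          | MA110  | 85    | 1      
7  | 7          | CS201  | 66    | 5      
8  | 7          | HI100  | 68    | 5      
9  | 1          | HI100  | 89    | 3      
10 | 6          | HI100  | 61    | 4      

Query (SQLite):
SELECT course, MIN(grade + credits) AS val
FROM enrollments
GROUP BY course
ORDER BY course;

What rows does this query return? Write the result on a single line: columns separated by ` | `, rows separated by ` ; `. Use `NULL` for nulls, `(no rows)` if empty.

For each row compute grade + credits.
Group by course; take MIN of the expression per group.
  CS201: ids {1, 2, 7} → MIN(grade + credits)=71
  EC200: ids {5} → MIN(grade + credits)=102
  HI100: ids {3, 8, 9, 10} → MIN(grade + credits)=65
  MA110: ids {4, 6} → MIN(grade + credits)=86

CS201 | 71 ; EC200 | 102 ; HI100 | 65 ; MA110 | 86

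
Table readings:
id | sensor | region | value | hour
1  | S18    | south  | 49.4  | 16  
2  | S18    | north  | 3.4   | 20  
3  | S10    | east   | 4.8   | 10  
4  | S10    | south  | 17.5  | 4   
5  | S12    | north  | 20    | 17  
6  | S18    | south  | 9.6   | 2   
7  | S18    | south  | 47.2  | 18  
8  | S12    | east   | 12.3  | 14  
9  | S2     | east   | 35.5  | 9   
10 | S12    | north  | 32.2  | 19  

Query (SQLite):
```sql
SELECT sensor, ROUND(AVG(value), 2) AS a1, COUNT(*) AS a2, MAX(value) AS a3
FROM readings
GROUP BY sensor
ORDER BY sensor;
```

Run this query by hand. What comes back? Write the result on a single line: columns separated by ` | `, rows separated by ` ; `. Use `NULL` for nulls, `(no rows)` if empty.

S10 | 11.15 | 2 | 17.5 ; S12 | 21.5 | 3 | 32.2 ; S18 | 27.4 | 4 | 49.4 ; S2 | 35.5 | 1 | 35.5

Group readings by sensor.
Per group compute: ROUND(AVG(value), 2), COUNT(*), MAX(value).
  S10: ids {3, 4} → ROUND(AVG(value), 2)=11.15, COUNT(*)=2, MAX(value)=17.5
  S12: ids {5, 8, 10} → ROUND(AVG(value), 2)=21.5, COUNT(*)=3, MAX(value)=32.2
  S18: ids {1, 2, 6, 7} → ROUND(AVG(value), 2)=27.4, COUNT(*)=4, MAX(value)=49.4
  S2: ids {9} → ROUND(AVG(value), 2)=35.5, COUNT(*)=1, MAX(value)=35.5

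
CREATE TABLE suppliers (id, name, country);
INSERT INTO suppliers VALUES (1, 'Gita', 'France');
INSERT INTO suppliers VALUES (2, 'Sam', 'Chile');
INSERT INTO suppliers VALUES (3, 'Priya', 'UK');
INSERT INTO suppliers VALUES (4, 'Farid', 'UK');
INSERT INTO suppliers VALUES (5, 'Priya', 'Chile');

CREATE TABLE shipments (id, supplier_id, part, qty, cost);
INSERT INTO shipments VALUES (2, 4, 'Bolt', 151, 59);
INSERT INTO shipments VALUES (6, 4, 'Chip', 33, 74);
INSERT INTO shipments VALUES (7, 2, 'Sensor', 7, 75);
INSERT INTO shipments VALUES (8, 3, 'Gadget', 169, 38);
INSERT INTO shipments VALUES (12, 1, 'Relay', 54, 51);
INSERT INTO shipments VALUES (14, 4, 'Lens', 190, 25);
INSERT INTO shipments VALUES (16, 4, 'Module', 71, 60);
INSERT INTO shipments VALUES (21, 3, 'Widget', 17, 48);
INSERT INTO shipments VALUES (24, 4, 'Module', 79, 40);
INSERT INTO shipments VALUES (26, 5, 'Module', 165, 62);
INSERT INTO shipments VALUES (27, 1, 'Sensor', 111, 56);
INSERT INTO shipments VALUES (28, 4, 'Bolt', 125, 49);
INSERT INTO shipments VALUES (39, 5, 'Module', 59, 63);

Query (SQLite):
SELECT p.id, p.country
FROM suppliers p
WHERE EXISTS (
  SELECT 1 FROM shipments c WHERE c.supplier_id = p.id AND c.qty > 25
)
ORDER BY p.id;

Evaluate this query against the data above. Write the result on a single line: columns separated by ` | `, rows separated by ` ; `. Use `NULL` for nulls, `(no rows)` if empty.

1 | France ; 3 | UK ; 4 | UK ; 5 | Chile

For each suppliers row, check whether any shipments with matching supplier_id has qty > 25.
Keep rows where that is true.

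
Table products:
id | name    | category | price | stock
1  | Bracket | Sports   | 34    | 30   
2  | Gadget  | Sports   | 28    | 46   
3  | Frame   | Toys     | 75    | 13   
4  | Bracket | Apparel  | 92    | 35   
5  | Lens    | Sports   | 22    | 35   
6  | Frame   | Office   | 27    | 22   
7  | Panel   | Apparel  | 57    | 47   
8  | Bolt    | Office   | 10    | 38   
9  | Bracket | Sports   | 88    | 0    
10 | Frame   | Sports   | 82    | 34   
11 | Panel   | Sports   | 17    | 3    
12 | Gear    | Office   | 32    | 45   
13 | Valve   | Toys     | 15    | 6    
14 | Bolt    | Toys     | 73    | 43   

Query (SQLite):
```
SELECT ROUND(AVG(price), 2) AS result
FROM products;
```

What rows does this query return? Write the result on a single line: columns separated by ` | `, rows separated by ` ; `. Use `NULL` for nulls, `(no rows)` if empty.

46.57

All price values: [34, 28, 75, 92, 22, 27, 57, 10, 88, 82, 17, 32, 15, 73].
AVG = 652 / 14 (rounded to 2 dp).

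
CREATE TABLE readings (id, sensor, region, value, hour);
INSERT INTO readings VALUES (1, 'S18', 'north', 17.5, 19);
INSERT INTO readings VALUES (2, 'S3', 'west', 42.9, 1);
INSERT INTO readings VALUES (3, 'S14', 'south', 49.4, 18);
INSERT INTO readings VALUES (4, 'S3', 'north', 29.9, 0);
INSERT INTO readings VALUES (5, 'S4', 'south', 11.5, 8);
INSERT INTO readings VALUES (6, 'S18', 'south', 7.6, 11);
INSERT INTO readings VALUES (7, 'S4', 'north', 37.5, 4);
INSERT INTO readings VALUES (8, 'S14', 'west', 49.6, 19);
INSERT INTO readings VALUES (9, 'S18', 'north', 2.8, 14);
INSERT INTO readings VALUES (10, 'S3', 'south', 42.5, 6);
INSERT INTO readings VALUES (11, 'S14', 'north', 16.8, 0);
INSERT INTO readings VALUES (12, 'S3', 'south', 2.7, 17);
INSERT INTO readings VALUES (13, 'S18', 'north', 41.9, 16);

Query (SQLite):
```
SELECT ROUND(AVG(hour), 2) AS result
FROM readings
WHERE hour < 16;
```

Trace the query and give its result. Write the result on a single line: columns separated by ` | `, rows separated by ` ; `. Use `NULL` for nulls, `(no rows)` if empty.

Rows where hour < 16 → hour values: [1, 0, 8, 11, 4, 14, 6, 0].
AVG = 44 / 8 (rounded to 2 dp).

5.5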